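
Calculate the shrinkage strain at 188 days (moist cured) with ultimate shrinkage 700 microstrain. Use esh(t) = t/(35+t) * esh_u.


esh(188) = 188 / (35 + 188) * 700
= 188 / 223 * 700
= 590.1 microstrain

590.1


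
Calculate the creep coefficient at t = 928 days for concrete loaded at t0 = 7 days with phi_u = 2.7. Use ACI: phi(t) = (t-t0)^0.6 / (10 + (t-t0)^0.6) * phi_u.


dt = 928 - 7 = 921
phi = 921^0.6 / (10 + 921^0.6) * 2.7
= 2.315

2.315


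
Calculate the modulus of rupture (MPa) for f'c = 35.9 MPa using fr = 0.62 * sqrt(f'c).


fr = 0.62 * sqrt(35.9)
= 3.715 MPa

3.715


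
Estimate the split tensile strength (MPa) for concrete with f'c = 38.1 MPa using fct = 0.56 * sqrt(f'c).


fct = 0.56 * sqrt(38.1)
= 0.56 * 6.173
= 3.457 MPa

3.457


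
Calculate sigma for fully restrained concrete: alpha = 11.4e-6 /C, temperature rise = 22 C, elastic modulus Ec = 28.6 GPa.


sigma = alpha * dT * Ec
= 11.4e-6 * 22 * 28.6 * 1000
= 7.173 MPa

7.173


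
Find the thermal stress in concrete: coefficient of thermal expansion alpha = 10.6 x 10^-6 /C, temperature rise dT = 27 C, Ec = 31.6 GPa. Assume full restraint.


sigma = alpha * dT * Ec
= 10.6e-6 * 27 * 31.6 * 1000
= 9.044 MPa

9.044


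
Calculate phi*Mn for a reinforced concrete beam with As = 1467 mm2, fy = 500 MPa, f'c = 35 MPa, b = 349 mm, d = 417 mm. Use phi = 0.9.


a = As * fy / (0.85 * f'c * b)
= 1467 * 500 / (0.85 * 35 * 349)
= 70.646 mm
Mn = As * fy * (d - a/2) / 10^6
= 279.9601 kN-m
phi*Mn = 0.9 * 279.9601 = 251.96 kN-m

251.96


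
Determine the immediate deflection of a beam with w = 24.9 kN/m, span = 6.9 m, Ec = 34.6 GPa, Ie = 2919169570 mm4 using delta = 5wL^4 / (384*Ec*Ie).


Convert: L = 6.9 m = 6900 mm, Ec = 34.6 GPa = 34600 MPa
delta = 5 * 24.9 * 6900^4 / (384 * 34600 * 2919169570)
= 7.28 mm

7.28


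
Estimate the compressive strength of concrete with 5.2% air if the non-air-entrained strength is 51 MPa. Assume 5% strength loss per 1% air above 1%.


Strength loss = (5.2 - 1) * 5 = 21.0%
f'c = 51 * (1 - 21.0/100)
= 40.29 MPa

40.29


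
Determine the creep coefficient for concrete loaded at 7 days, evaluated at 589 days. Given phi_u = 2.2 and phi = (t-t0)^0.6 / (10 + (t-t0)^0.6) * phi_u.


dt = 589 - 7 = 582
phi = 582^0.6 / (10 + 582^0.6) * 2.2
= 1.804

1.804


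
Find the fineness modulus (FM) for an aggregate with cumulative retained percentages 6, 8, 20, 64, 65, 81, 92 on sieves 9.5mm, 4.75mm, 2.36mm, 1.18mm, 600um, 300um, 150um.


FM = sum(cumulative % retained) / 100
= 336 / 100
= 3.36

3.36


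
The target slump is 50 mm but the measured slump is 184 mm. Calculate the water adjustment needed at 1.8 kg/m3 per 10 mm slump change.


Difference = 50 - 184 = -134 mm
Water adjustment = -134 * 1.8 / 10 = -24.1 kg/m3

-24.1


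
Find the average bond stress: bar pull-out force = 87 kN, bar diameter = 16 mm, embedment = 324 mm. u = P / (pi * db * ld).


u = P / (pi * db * ld)
= 87 * 1000 / (pi * 16 * 324)
= 5.342 MPa

5.342


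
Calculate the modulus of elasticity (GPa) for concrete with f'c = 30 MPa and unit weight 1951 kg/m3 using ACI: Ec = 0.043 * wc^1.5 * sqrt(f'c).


Ec = 0.043 * 1951^1.5 * sqrt(30) / 1000
= 20.3 GPa

20.3


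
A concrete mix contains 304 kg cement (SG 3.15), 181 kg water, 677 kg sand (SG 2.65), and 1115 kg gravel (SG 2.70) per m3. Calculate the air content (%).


Vol cement = 304 / (3.15 * 1000) = 0.096508 m3
Vol water = 181 / 1000 = 0.181 m3
Vol sand = 677 / (2.65 * 1000) = 0.255472 m3
Vol gravel = 1115 / (2.70 * 1000) = 0.412963 m3
Total solid + water volume = 0.945943 m3
Air = (1 - 0.945943) * 100 = 5.41%

5.41


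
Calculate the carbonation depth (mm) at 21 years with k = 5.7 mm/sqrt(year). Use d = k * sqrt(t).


depth = k * sqrt(t)
= 5.7 * sqrt(21)
= 26.12 mm

26.12


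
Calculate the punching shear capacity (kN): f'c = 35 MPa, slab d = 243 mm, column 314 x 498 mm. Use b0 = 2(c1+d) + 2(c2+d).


b0 = 2*(314 + 243) + 2*(498 + 243) = 2596 mm
Vc = 0.33 * sqrt(35) * 2596 * 243 / 1000
= 1231.57 kN

1231.57


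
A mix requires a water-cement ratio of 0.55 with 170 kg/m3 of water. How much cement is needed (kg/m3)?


Cement = water / (w/c)
= 170 / 0.55
= 309.1 kg/m3

309.1


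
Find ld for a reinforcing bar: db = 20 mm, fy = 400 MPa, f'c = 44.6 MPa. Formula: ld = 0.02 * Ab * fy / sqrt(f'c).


Ab = pi * 20^2 / 4 = 314.159 mm2
ld = 0.02 * 314.159 * 400 / sqrt(44.6)
= 376.3 mm

376.3


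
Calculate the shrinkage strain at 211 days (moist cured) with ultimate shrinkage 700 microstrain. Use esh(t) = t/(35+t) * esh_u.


esh(211) = 211 / (35 + 211) * 700
= 211 / 246 * 700
= 600.4 microstrain

600.4


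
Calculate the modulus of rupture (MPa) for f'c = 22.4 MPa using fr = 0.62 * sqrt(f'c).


fr = 0.62 * sqrt(22.4)
= 2.934 MPa

2.934


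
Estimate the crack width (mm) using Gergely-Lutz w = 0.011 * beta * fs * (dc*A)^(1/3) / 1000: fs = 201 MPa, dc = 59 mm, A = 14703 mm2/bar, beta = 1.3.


w = 0.011 * beta * fs * (dc * A)^(1/3) / 1000
= 0.011 * 1.3 * 201 * (59 * 14703)^(1/3) / 1000
= 0.274 mm

0.274


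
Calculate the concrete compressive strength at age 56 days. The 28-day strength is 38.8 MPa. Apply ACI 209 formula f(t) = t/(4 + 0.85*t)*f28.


f(56) = 56 / (4 + 0.85 * 56) * 38.8
= 56 / 51.6 * 38.8
= 42.11 MPa

42.11


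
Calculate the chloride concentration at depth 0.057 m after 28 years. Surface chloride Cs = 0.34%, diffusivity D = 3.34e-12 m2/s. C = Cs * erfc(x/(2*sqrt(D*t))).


t_seconds = 28 * 365.25 * 24 * 3600 = 883612800.0 s
arg = 0.057 / (2 * sqrt(3.34e-12 * 883612800.0))
= 0.5246
erfc(0.5246) = 0.4581
C = 0.34 * 0.4581 = 0.1558%

0.1558


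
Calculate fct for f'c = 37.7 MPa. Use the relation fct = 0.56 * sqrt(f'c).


fct = 0.56 * sqrt(37.7)
= 0.56 * 6.14
= 3.438 MPa

3.438


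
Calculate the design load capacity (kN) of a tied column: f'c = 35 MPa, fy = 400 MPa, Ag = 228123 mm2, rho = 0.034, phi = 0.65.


Ast = rho * Ag = 0.034 * 228123 = 7756.182 mm2
phi*Pn = 0.65 * 0.80 * (0.85 * 35 * (228123 - 7756.182) + 400 * 7756.182) / 1000
= 5022.36 kN

5022.36


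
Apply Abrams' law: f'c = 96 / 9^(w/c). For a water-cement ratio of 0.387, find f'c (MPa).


f'c = 96 / 9^0.387
= 96 / 2.34
= 41.02 MPa

41.02


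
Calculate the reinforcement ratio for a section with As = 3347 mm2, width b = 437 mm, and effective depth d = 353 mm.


rho = As / (b * d)
= 3347 / (437 * 353)
= 0.0217

0.0217


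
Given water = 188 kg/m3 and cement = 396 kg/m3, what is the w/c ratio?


w/c = water / cement
w/c = 188 / 396 = 0.475

0.475


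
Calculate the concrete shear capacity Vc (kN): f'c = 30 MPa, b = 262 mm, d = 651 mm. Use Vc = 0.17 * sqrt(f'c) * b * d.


Vc = 0.17 * sqrt(30) * 262 * 651 / 1000
= 158.82 kN

158.82


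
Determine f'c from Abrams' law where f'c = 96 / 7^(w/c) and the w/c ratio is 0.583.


f'c = 96 / 7^0.583
= 96 / 3.11
= 30.87 MPa

30.87


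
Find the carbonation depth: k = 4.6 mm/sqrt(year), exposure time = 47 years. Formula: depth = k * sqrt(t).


depth = k * sqrt(t)
= 4.6 * sqrt(47)
= 31.54 mm

31.54


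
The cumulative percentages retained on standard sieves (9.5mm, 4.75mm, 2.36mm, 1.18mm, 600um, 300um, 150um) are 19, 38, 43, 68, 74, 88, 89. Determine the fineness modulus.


FM = sum(cumulative % retained) / 100
= 419 / 100
= 4.19

4.19


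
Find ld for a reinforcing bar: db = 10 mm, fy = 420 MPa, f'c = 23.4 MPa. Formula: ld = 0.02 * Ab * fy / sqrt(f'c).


Ab = pi * 10^2 / 4 = 78.54 mm2
ld = 0.02 * 78.54 * 420 / sqrt(23.4)
= 136.4 mm

136.4


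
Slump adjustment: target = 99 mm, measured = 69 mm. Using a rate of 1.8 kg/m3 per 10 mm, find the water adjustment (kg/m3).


Difference = 99 - 69 = 30 mm
Water adjustment = 30 * 1.8 / 10 = 5.4 kg/m3

5.4


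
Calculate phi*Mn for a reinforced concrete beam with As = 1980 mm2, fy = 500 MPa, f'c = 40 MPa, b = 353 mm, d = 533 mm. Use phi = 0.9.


a = As * fy / (0.85 * f'c * b)
= 1980 * 500 / (0.85 * 40 * 353)
= 82.4863 mm
Mn = As * fy * (d - a/2) / 10^6
= 486.8393 kN-m
phi*Mn = 0.9 * 486.8393 = 438.16 kN-m

438.16


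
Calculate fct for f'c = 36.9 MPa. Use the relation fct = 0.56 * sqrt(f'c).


fct = 0.56 * sqrt(36.9)
= 0.56 * 6.075
= 3.402 MPa

3.402


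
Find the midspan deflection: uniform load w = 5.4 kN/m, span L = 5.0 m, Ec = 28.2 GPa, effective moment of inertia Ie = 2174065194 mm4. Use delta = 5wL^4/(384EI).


Convert: L = 5.0 m = 5000 mm, Ec = 28.2 GPa = 28200 MPa
delta = 5 * 5.4 * 5000^4 / (384 * 28200 * 2174065194)
= 0.72 mm

0.72


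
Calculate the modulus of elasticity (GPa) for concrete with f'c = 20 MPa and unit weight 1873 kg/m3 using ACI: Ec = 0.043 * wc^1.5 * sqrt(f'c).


Ec = 0.043 * 1873^1.5 * sqrt(20) / 1000
= 15.59 GPa

15.59


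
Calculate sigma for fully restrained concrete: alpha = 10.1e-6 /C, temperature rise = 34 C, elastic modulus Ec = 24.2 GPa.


sigma = alpha * dT * Ec
= 10.1e-6 * 34 * 24.2 * 1000
= 8.31 MPa

8.31


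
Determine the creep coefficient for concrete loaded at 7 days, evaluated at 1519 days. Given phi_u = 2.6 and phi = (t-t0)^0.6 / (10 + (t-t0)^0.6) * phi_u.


dt = 1519 - 7 = 1512
phi = 1512^0.6 / (10 + 1512^0.6) * 2.6
= 2.314

2.314


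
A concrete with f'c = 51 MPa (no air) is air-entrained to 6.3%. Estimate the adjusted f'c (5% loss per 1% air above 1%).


Strength loss = (6.3 - 1) * 5 = 26.5%
f'c = 51 * (1 - 26.5/100)
= 37.48 MPa

37.48


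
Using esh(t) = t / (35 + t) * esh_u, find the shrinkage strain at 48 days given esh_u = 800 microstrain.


esh(48) = 48 / (35 + 48) * 800
= 48 / 83 * 800
= 462.7 microstrain

462.7


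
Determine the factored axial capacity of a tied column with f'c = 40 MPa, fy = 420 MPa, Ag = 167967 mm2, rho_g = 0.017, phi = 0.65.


Ast = rho * Ag = 0.017 * 167967 = 2855.439 mm2
phi*Pn = 0.65 * 0.80 * (0.85 * 40 * (167967 - 2855.439) + 420 * 2855.439) / 1000
= 3542.8 kN

3542.8


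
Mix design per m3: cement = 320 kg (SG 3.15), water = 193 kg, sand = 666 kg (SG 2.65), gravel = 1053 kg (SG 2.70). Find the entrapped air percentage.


Vol cement = 320 / (3.15 * 1000) = 0.101587 m3
Vol water = 193 / 1000 = 0.193 m3
Vol sand = 666 / (2.65 * 1000) = 0.251321 m3
Vol gravel = 1053 / (2.70 * 1000) = 0.39 m3
Total solid + water volume = 0.935908 m3
Air = (1 - 0.935908) * 100 = 6.41%

6.41


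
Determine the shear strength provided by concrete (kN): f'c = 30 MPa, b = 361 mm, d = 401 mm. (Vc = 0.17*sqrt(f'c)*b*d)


Vc = 0.17 * sqrt(30) * 361 * 401 / 1000
= 134.79 kN

134.79


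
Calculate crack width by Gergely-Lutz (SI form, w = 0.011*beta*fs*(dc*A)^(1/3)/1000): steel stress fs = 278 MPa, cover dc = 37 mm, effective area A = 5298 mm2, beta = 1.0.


w = 0.011 * beta * fs * (dc * A)^(1/3) / 1000
= 0.011 * 1.0 * 278 * (37 * 5298)^(1/3) / 1000
= 0.178 mm

0.178


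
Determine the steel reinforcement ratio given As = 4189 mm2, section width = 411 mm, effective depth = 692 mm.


rho = As / (b * d)
= 4189 / (411 * 692)
= 0.0147

0.0147


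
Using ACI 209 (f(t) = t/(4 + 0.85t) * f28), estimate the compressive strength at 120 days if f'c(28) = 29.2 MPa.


f(120) = 120 / (4 + 0.85 * 120) * 29.2
= 120 / 106.0 * 29.2
= 33.06 MPa

33.06


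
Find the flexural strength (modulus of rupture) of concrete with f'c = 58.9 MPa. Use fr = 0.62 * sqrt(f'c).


fr = 0.62 * sqrt(58.9)
= 4.758 MPa

4.758


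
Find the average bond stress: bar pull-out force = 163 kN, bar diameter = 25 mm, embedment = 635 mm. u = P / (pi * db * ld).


u = P / (pi * db * ld)
= 163 * 1000 / (pi * 25 * 635)
= 3.268 MPa

3.268


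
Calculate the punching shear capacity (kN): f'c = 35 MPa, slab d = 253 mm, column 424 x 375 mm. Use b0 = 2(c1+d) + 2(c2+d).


b0 = 2*(424 + 253) + 2*(375 + 253) = 2610 mm
Vc = 0.33 * sqrt(35) * 2610 * 253 / 1000
= 1289.17 kN

1289.17


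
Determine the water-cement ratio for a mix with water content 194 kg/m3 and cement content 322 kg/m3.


w/c = water / cement
w/c = 194 / 322 = 0.602

0.602


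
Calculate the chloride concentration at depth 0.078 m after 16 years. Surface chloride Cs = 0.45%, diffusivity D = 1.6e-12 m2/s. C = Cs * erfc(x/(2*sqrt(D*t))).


t_seconds = 16 * 365.25 * 24 * 3600 = 504921600.0 s
arg = 0.078 / (2 * sqrt(1.6e-12 * 504921600.0))
= 1.3721
erfc(1.3721) = 0.0523
C = 0.45 * 0.0523 = 0.0235%

0.0235


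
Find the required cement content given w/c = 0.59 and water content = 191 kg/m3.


Cement = water / (w/c)
= 191 / 0.59
= 323.7 kg/m3

323.7


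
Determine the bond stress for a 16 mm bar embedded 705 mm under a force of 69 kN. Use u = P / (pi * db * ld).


u = P / (pi * db * ld)
= 69 * 1000 / (pi * 16 * 705)
= 1.947 MPa

1.947


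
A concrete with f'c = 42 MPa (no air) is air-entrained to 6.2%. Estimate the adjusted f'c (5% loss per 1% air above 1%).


Strength loss = (6.2 - 1) * 5 = 26.0%
f'c = 42 * (1 - 26.0/100)
= 31.08 MPa

31.08


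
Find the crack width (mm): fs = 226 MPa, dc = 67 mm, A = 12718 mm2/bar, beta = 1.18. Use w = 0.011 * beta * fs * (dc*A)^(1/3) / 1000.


w = 0.011 * beta * fs * (dc * A)^(1/3) / 1000
= 0.011 * 1.18 * 226 * (67 * 12718)^(1/3) / 1000
= 0.278 mm

0.278


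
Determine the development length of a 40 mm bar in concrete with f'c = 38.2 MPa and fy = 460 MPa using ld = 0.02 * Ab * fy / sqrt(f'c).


Ab = pi * 40^2 / 4 = 1256.637 mm2
ld = 0.02 * 1256.637 * 460 / sqrt(38.2)
= 1870.5 mm

1870.5


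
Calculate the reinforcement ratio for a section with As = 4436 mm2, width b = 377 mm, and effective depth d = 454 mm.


rho = As / (b * d)
= 4436 / (377 * 454)
= 0.0259

0.0259


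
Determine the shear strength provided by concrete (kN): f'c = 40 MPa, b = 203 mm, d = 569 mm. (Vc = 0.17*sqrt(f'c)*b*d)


Vc = 0.17 * sqrt(40) * 203 * 569 / 1000
= 124.19 kN

124.19


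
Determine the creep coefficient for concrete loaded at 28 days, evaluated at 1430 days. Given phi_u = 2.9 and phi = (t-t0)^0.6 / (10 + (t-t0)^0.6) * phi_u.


dt = 1430 - 28 = 1402
phi = 1402^0.6 / (10 + 1402^0.6) * 2.9
= 2.568

2.568


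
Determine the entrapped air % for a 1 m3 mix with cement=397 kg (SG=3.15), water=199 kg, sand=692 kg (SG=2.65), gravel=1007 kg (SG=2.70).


Vol cement = 397 / (3.15 * 1000) = 0.126032 m3
Vol water = 199 / 1000 = 0.199 m3
Vol sand = 692 / (2.65 * 1000) = 0.261132 m3
Vol gravel = 1007 / (2.70 * 1000) = 0.372963 m3
Total solid + water volume = 0.959127 m3
Air = (1 - 0.959127) * 100 = 4.09%

4.09


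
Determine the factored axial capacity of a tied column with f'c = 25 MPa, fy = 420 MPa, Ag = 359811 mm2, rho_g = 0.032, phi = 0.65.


Ast = rho * Ag = 0.032 * 359811 = 11513.952 mm2
phi*Pn = 0.65 * 0.80 * (0.85 * 25 * (359811 - 11513.952) + 420 * 11513.952) / 1000
= 6363.33 kN

6363.33


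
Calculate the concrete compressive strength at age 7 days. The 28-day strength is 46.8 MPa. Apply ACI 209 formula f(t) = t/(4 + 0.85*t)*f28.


f(7) = 7 / (4 + 0.85 * 7) * 46.8
= 7 / 9.95 * 46.8
= 32.92 MPa

32.92


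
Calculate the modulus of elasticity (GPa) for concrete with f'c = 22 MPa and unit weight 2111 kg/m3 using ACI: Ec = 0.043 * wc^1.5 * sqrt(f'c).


Ec = 0.043 * 2111^1.5 * sqrt(22) / 1000
= 19.56 GPa

19.56


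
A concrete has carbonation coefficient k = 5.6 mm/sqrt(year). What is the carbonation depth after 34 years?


depth = k * sqrt(t)
= 5.6 * sqrt(34)
= 32.65 mm

32.65


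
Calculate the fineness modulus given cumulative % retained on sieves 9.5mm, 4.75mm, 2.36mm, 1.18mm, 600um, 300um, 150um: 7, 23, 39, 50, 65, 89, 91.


FM = sum(cumulative % retained) / 100
= 364 / 100
= 3.64

3.64


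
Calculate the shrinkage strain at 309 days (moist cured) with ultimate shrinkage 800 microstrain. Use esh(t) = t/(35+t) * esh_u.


esh(309) = 309 / (35 + 309) * 800
= 309 / 344 * 800
= 718.6 microstrain

718.6


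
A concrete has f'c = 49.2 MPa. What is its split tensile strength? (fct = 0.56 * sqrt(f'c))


fct = 0.56 * sqrt(49.2)
= 0.56 * 7.014
= 3.928 MPa

3.928


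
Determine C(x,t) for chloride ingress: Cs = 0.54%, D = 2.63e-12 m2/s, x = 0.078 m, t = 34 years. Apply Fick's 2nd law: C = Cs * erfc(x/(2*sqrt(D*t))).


t_seconds = 34 * 365.25 * 24 * 3600 = 1072958400.0 s
arg = 0.078 / (2 * sqrt(2.63e-12 * 1072958400.0))
= 0.7342
erfc(0.7342) = 0.2991
C = 0.54 * 0.2991 = 0.1615%

0.1615


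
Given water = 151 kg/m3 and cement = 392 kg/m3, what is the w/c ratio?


w/c = water / cement
w/c = 151 / 392 = 0.385

0.385


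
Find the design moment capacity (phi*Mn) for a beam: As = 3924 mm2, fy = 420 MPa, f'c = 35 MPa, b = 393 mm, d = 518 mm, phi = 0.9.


a = As * fy / (0.85 * f'c * b)
= 3924 * 420 / (0.85 * 35 * 393)
= 140.9609 mm
Mn = As * fy * (d - a/2) / 10^6
= 737.548 kN-m
phi*Mn = 0.9 * 737.548 = 663.79 kN-m

663.79


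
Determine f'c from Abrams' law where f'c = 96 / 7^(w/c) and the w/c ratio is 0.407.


f'c = 96 / 7^0.407
= 96 / 2.208
= 43.48 MPa

43.48


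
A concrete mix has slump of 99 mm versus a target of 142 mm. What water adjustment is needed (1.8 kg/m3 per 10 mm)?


Difference = 142 - 99 = 43 mm
Water adjustment = 43 * 1.8 / 10 = 7.7 kg/m3

7.7


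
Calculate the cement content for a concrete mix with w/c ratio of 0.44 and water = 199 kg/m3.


Cement = water / (w/c)
= 199 / 0.44
= 452.3 kg/m3

452.3


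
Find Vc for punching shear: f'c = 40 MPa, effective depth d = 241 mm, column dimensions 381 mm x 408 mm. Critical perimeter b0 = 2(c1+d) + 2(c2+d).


b0 = 2*(381 + 241) + 2*(408 + 241) = 2542 mm
Vc = 0.33 * sqrt(40) * 2542 * 241 / 1000
= 1278.61 kN

1278.61


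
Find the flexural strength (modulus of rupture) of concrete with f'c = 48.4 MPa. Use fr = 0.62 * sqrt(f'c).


fr = 0.62 * sqrt(48.4)
= 4.313 MPa

4.313


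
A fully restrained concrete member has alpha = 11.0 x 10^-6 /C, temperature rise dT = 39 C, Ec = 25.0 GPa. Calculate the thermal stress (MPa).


sigma = alpha * dT * Ec
= 11.0e-6 * 39 * 25.0 * 1000
= 10.725 MPa

10.725


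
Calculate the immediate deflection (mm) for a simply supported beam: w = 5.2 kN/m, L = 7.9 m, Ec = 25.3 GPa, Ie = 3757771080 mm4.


Convert: L = 7.9 m = 7900 mm, Ec = 25.3 GPa = 25300 MPa
delta = 5 * 5.2 * 7900^4 / (384 * 25300 * 3757771080)
= 2.77 mm

2.77


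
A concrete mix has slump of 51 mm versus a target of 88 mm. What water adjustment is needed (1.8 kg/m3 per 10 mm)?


Difference = 88 - 51 = 37 mm
Water adjustment = 37 * 1.8 / 10 = 6.7 kg/m3

6.7


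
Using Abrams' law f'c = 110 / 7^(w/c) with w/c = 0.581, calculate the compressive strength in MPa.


f'c = 110 / 7^0.581
= 110 / 3.097
= 35.51 MPa

35.51


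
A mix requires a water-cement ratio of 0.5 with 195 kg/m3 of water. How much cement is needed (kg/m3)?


Cement = water / (w/c)
= 195 / 0.5
= 390.0 kg/m3

390.0


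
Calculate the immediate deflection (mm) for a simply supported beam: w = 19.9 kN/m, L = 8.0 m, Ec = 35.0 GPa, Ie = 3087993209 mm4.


Convert: L = 8.0 m = 8000 mm, Ec = 35.0 GPa = 35000 MPa
delta = 5 * 19.9 * 8000^4 / (384 * 35000 * 3087993209)
= 9.82 mm

9.82


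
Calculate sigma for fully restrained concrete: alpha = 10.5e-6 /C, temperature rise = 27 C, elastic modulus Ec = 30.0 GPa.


sigma = alpha * dT * Ec
= 10.5e-6 * 27 * 30.0 * 1000
= 8.505 MPa

8.505


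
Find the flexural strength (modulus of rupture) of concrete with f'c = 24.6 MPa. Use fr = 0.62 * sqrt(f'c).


fr = 0.62 * sqrt(24.6)
= 3.075 MPa

3.075


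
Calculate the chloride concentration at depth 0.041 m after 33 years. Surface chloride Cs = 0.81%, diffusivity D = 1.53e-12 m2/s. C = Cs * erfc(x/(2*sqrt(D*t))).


t_seconds = 33 * 365.25 * 24 * 3600 = 1041400800.0 s
arg = 0.041 / (2 * sqrt(1.53e-12 * 1041400800.0))
= 0.5136
erfc(0.5136) = 0.4677
C = 0.81 * 0.4677 = 0.3788%

0.3788


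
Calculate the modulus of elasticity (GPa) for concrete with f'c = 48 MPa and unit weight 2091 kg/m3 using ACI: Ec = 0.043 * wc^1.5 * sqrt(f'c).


Ec = 0.043 * 2091^1.5 * sqrt(48) / 1000
= 28.49 GPa

28.49


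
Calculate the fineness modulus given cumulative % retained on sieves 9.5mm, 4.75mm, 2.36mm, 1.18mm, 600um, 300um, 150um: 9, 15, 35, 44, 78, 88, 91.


FM = sum(cumulative % retained) / 100
= 360 / 100
= 3.6

3.6


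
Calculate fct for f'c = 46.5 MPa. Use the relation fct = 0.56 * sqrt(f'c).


fct = 0.56 * sqrt(46.5)
= 0.56 * 6.819
= 3.819 MPa

3.819


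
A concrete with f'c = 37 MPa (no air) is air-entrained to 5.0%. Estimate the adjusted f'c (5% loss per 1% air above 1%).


Strength loss = (5.0 - 1) * 5 = 20.0%
f'c = 37 * (1 - 20.0/100)
= 29.6 MPa

29.6


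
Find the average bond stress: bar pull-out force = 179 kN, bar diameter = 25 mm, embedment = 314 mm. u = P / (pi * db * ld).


u = P / (pi * db * ld)
= 179 * 1000 / (pi * 25 * 314)
= 7.258 MPa

7.258


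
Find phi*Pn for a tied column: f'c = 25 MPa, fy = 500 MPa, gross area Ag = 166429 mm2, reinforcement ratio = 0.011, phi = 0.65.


Ast = rho * Ag = 0.011 * 166429 = 1830.719 mm2
phi*Pn = 0.65 * 0.80 * (0.85 * 25 * (166429 - 1830.719) + 500 * 1830.719) / 1000
= 2294.8 kN

2294.8


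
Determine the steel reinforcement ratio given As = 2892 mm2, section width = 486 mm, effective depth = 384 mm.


rho = As / (b * d)
= 2892 / (486 * 384)
= 0.0155

0.0155


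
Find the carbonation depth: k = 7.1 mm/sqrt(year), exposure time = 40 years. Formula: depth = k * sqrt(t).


depth = k * sqrt(t)
= 7.1 * sqrt(40)
= 44.9 mm

44.9


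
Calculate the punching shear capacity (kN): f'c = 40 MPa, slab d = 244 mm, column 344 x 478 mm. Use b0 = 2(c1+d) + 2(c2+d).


b0 = 2*(344 + 244) + 2*(478 + 244) = 2620 mm
Vc = 0.33 * sqrt(40) * 2620 * 244 / 1000
= 1334.24 kN

1334.24


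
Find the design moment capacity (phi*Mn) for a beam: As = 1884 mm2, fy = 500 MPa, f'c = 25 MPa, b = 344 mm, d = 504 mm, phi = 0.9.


a = As * fy / (0.85 * f'c * b)
= 1884 * 500 / (0.85 * 25 * 344)
= 128.8646 mm
Mn = As * fy * (d - a/2) / 10^6
= 414.0728 kN-m
phi*Mn = 0.9 * 414.0728 = 372.67 kN-m

372.67


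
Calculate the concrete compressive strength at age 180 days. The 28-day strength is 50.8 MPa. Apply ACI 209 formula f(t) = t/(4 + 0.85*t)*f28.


f(180) = 180 / (4 + 0.85 * 180) * 50.8
= 180 / 157.0 * 50.8
= 58.24 MPa

58.24


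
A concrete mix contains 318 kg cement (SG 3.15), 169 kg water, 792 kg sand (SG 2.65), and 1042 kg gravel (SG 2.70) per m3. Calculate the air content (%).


Vol cement = 318 / (3.15 * 1000) = 0.100952 m3
Vol water = 169 / 1000 = 0.169 m3
Vol sand = 792 / (2.65 * 1000) = 0.298868 m3
Vol gravel = 1042 / (2.70 * 1000) = 0.385926 m3
Total solid + water volume = 0.954746 m3
Air = (1 - 0.954746) * 100 = 4.53%

4.53


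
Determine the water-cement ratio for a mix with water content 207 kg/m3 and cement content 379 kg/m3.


w/c = water / cement
w/c = 207 / 379 = 0.546

0.546


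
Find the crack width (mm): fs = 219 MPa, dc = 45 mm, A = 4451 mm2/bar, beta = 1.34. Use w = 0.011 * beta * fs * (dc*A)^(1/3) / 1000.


w = 0.011 * beta * fs * (dc * A)^(1/3) / 1000
= 0.011 * 1.34 * 219 * (45 * 4451)^(1/3) / 1000
= 0.189 mm

0.189


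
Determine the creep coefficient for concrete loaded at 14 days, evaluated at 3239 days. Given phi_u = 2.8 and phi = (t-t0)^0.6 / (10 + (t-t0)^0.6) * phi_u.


dt = 3239 - 14 = 3225
phi = 3225^0.6 / (10 + 3225^0.6) * 2.8
= 2.596

2.596


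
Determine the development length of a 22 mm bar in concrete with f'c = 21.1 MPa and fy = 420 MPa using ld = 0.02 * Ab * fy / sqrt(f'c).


Ab = pi * 22^2 / 4 = 380.133 mm2
ld = 0.02 * 380.133 * 420 / sqrt(21.1)
= 695.1 mm

695.1


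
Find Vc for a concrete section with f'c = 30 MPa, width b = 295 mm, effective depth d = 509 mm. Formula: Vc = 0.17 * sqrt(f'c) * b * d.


Vc = 0.17 * sqrt(30) * 295 * 509 / 1000
= 139.81 kN

139.81


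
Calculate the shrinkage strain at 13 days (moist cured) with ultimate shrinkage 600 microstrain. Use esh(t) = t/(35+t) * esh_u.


esh(13) = 13 / (35 + 13) * 600
= 13 / 48 * 600
= 162.5 microstrain

162.5


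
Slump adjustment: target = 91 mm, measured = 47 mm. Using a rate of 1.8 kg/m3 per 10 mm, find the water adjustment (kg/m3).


Difference = 91 - 47 = 44 mm
Water adjustment = 44 * 1.8 / 10 = 7.9 kg/m3

7.9


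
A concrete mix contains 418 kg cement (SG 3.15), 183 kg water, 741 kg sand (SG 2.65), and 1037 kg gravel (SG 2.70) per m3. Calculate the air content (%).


Vol cement = 418 / (3.15 * 1000) = 0.132698 m3
Vol water = 183 / 1000 = 0.183 m3
Vol sand = 741 / (2.65 * 1000) = 0.279623 m3
Vol gravel = 1037 / (2.70 * 1000) = 0.384074 m3
Total solid + water volume = 0.979395 m3
Air = (1 - 0.979395) * 100 = 2.06%

2.06


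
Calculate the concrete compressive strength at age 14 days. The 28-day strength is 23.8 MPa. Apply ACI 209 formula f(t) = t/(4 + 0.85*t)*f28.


f(14) = 14 / (4 + 0.85 * 14) * 23.8
= 14 / 15.9 * 23.8
= 20.96 MPa

20.96


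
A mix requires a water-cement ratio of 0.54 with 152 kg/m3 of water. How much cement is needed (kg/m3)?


Cement = water / (w/c)
= 152 / 0.54
= 281.5 kg/m3

281.5


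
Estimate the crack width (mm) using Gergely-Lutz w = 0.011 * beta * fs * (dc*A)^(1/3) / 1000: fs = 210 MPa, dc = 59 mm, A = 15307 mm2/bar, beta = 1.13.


w = 0.011 * beta * fs * (dc * A)^(1/3) / 1000
= 0.011 * 1.13 * 210 * (59 * 15307)^(1/3) / 1000
= 0.252 mm

0.252


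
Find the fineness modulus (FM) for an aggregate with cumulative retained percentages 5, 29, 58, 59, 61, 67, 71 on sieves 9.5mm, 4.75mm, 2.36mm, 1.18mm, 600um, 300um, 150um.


FM = sum(cumulative % retained) / 100
= 350 / 100
= 3.5

3.5


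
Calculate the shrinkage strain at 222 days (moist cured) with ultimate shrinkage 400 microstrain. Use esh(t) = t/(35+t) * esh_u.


esh(222) = 222 / (35 + 222) * 400
= 222 / 257 * 400
= 345.5 microstrain

345.5


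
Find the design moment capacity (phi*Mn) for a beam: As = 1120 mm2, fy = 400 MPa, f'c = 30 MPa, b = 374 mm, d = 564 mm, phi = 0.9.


a = As * fy / (0.85 * f'c * b)
= 1120 * 400 / (0.85 * 30 * 374)
= 46.9749 mm
Mn = As * fy * (d - a/2) / 10^6
= 242.1496 kN-m
phi*Mn = 0.9 * 242.1496 = 217.93 kN-m

217.93


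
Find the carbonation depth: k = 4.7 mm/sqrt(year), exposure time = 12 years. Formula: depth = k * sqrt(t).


depth = k * sqrt(t)
= 4.7 * sqrt(12)
= 16.28 mm

16.28


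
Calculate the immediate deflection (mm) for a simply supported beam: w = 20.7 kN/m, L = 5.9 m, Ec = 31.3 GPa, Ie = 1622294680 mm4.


Convert: L = 5.9 m = 5900 mm, Ec = 31.3 GPa = 31300 MPa
delta = 5 * 20.7 * 5900^4 / (384 * 31300 * 1622294680)
= 6.43 mm

6.43


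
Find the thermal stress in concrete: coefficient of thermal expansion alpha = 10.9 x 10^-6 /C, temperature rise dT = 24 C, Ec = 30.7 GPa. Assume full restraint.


sigma = alpha * dT * Ec
= 10.9e-6 * 24 * 30.7 * 1000
= 8.031 MPa

8.031


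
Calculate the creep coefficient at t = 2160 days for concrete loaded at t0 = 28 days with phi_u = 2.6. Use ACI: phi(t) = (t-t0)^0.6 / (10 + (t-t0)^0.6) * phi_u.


dt = 2160 - 28 = 2132
phi = 2132^0.6 / (10 + 2132^0.6) * 2.6
= 2.362

2.362


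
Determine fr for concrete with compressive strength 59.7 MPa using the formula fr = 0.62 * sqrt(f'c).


fr = 0.62 * sqrt(59.7)
= 4.79 MPa

4.79


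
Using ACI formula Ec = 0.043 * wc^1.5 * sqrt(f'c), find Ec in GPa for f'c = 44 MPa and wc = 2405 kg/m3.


Ec = 0.043 * 2405^1.5 * sqrt(44) / 1000
= 33.64 GPa

33.64


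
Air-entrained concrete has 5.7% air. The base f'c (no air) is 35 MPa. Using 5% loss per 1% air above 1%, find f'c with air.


Strength loss = (5.7 - 1) * 5 = 23.5%
f'c = 35 * (1 - 23.5/100)
= 26.78 MPa

26.78


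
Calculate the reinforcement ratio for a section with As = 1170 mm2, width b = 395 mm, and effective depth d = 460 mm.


rho = As / (b * d)
= 1170 / (395 * 460)
= 0.0064

0.0064


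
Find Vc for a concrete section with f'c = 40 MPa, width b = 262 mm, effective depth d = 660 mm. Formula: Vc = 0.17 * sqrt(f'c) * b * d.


Vc = 0.17 * sqrt(40) * 262 * 660 / 1000
= 185.92 kN

185.92


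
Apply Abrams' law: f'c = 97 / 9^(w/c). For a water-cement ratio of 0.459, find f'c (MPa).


f'c = 97 / 9^0.459
= 97 / 2.742
= 35.38 MPa

35.38


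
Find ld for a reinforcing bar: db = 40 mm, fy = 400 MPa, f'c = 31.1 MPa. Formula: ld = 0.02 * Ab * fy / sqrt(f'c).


Ab = pi * 40^2 / 4 = 1256.637 mm2
ld = 0.02 * 1256.637 * 400 / sqrt(31.1)
= 1802.7 mm

1802.7


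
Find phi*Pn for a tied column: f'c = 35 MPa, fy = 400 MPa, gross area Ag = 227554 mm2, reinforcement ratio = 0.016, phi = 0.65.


Ast = rho * Ag = 0.016 * 227554 = 3640.864 mm2
phi*Pn = 0.65 * 0.80 * (0.85 * 35 * (227554 - 3640.864) + 400 * 3640.864) / 1000
= 4221.24 kN

4221.24


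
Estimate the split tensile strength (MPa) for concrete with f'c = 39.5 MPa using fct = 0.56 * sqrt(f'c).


fct = 0.56 * sqrt(39.5)
= 0.56 * 6.285
= 3.52 MPa

3.52


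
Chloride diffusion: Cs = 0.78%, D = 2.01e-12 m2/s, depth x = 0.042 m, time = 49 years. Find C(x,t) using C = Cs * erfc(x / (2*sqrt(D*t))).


t_seconds = 49 * 365.25 * 24 * 3600 = 1546322400.0 s
arg = 0.042 / (2 * sqrt(2.01e-12 * 1546322400.0))
= 0.3767
erfc(0.3767) = 0.5942
C = 0.78 * 0.5942 = 0.4635%

0.4635


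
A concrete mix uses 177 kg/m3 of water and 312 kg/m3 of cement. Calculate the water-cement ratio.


w/c = water / cement
w/c = 177 / 312 = 0.567

0.567


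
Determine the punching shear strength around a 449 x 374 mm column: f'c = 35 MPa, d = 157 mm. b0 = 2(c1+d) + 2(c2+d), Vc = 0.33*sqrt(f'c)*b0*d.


b0 = 2*(449 + 157) + 2*(374 + 157) = 2274 mm
Vc = 0.33 * sqrt(35) * 2274 * 157 / 1000
= 697.01 kN

697.01


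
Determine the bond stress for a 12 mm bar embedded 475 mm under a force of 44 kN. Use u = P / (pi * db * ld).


u = P / (pi * db * ld)
= 44 * 1000 / (pi * 12 * 475)
= 2.457 MPa

2.457


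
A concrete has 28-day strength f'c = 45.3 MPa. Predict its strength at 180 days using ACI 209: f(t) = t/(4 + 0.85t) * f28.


f(180) = 180 / (4 + 0.85 * 180) * 45.3
= 180 / 157.0 * 45.3
= 51.94 MPa

51.94


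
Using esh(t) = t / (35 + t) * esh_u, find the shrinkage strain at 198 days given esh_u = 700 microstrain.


esh(198) = 198 / (35 + 198) * 700
= 198 / 233 * 700
= 594.8 microstrain

594.8


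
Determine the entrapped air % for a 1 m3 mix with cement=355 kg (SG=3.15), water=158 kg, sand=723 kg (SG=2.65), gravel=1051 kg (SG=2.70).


Vol cement = 355 / (3.15 * 1000) = 0.112698 m3
Vol water = 158 / 1000 = 0.158 m3
Vol sand = 723 / (2.65 * 1000) = 0.27283 m3
Vol gravel = 1051 / (2.70 * 1000) = 0.389259 m3
Total solid + water volume = 0.932788 m3
Air = (1 - 0.932788) * 100 = 6.72%

6.72


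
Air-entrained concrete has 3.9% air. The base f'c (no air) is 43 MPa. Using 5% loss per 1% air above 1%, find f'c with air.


Strength loss = (3.9 - 1) * 5 = 14.5%
f'c = 43 * (1 - 14.5/100)
= 36.77 MPa

36.77


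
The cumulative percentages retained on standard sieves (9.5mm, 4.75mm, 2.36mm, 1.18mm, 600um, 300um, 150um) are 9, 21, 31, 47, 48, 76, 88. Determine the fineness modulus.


FM = sum(cumulative % retained) / 100
= 320 / 100
= 3.2

3.2


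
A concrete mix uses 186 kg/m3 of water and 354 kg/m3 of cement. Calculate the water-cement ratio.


w/c = water / cement
w/c = 186 / 354 = 0.525

0.525


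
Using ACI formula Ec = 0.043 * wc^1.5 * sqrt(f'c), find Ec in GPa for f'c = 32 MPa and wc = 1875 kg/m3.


Ec = 0.043 * 1875^1.5 * sqrt(32) / 1000
= 19.75 GPa

19.75


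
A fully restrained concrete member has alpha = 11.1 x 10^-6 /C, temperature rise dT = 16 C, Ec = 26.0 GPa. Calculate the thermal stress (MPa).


sigma = alpha * dT * Ec
= 11.1e-6 * 16 * 26.0 * 1000
= 4.618 MPa

4.618


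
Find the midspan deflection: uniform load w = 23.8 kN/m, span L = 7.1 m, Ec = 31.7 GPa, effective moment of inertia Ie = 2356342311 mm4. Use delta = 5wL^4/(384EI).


Convert: L = 7.1 m = 7100 mm, Ec = 31.7 GPa = 31700 MPa
delta = 5 * 23.8 * 7100^4 / (384 * 31700 * 2356342311)
= 10.54 mm

10.54


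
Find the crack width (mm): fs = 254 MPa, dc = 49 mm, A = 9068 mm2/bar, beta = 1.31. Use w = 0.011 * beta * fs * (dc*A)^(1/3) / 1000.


w = 0.011 * beta * fs * (dc * A)^(1/3) / 1000
= 0.011 * 1.31 * 254 * (49 * 9068)^(1/3) / 1000
= 0.279 mm

0.279


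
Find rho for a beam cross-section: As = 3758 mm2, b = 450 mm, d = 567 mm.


rho = As / (b * d)
= 3758 / (450 * 567)
= 0.0147

0.0147


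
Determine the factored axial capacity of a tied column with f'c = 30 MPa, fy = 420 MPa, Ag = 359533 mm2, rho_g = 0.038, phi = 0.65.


Ast = rho * Ag = 0.038 * 359533 = 13662.254 mm2
phi*Pn = 0.65 * 0.80 * (0.85 * 30 * (359533 - 13662.254) + 420 * 13662.254) / 1000
= 7570.08 kN

7570.08


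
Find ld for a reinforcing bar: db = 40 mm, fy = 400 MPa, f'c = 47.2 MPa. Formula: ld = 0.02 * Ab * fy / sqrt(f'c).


Ab = pi * 40^2 / 4 = 1256.637 mm2
ld = 0.02 * 1256.637 * 400 / sqrt(47.2)
= 1463.3 mm

1463.3


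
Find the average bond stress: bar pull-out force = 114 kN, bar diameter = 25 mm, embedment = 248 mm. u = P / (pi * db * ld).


u = P / (pi * db * ld)
= 114 * 1000 / (pi * 25 * 248)
= 5.853 MPa

5.853


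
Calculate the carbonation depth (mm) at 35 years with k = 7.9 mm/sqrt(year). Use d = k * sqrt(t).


depth = k * sqrt(t)
= 7.9 * sqrt(35)
= 46.74 mm

46.74


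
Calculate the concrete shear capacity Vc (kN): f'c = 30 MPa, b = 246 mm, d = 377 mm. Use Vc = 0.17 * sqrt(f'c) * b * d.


Vc = 0.17 * sqrt(30) * 246 * 377 / 1000
= 86.35 kN

86.35


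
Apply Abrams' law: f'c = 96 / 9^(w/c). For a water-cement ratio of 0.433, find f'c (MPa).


f'c = 96 / 9^0.433
= 96 / 2.589
= 37.08 MPa

37.08


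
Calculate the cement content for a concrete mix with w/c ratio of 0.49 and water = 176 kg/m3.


Cement = water / (w/c)
= 176 / 0.49
= 359.2 kg/m3

359.2


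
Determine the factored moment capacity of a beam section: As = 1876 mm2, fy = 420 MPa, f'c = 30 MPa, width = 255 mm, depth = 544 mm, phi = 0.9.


a = As * fy / (0.85 * f'c * b)
= 1876 * 420 / (0.85 * 30 * 255)
= 121.1719 mm
Mn = As * fy * (d - a/2) / 10^6
= 380.8916 kN-m
phi*Mn = 0.9 * 380.8916 = 342.8 kN-m

342.8


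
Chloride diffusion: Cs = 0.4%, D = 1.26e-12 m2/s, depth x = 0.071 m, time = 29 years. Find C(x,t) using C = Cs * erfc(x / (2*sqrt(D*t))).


t_seconds = 29 * 365.25 * 24 * 3600 = 915170400.0 s
arg = 0.071 / (2 * sqrt(1.26e-12 * 915170400.0))
= 1.0454
erfc(1.0454) = 0.1393
C = 0.4 * 0.1393 = 0.0557%

0.0557


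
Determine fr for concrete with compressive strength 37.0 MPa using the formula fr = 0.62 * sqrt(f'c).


fr = 0.62 * sqrt(37.0)
= 3.771 MPa

3.771


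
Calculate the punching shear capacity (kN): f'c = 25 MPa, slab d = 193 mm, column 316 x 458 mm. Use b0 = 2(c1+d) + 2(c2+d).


b0 = 2*(316 + 193) + 2*(458 + 193) = 2320 mm
Vc = 0.33 * sqrt(25) * 2320 * 193 / 1000
= 738.8 kN

738.8


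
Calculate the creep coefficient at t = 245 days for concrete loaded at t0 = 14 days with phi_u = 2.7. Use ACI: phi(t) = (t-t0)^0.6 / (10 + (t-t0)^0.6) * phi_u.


dt = 245 - 14 = 231
phi = 231^0.6 / (10 + 231^0.6) * 2.7
= 1.954

1.954


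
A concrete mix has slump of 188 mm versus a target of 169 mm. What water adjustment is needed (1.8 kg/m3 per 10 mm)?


Difference = 169 - 188 = -19 mm
Water adjustment = -19 * 1.8 / 10 = -3.4 kg/m3

-3.4


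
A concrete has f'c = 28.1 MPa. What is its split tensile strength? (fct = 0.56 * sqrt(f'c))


fct = 0.56 * sqrt(28.1)
= 0.56 * 5.301
= 2.969 MPa

2.969


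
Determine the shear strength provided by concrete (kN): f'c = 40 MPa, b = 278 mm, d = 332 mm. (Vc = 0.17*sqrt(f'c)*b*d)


Vc = 0.17 * sqrt(40) * 278 * 332 / 1000
= 99.23 kN

99.23


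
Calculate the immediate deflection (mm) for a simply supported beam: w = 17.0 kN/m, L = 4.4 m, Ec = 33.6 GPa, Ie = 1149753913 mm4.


Convert: L = 4.4 m = 4400 mm, Ec = 33.6 GPa = 33600 MPa
delta = 5 * 17.0 * 4400^4 / (384 * 33600 * 1149753913)
= 2.15 mm

2.15


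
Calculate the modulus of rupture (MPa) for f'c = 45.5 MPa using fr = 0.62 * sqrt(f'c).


fr = 0.62 * sqrt(45.5)
= 4.182 MPa

4.182


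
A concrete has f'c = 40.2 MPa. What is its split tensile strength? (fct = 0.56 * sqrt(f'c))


fct = 0.56 * sqrt(40.2)
= 0.56 * 6.34
= 3.551 MPa

3.551


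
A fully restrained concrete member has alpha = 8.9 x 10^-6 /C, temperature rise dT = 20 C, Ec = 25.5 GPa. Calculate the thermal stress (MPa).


sigma = alpha * dT * Ec
= 8.9e-6 * 20 * 25.5 * 1000
= 4.539 MPa

4.539


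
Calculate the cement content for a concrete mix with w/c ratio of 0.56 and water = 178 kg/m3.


Cement = water / (w/c)
= 178 / 0.56
= 317.9 kg/m3

317.9


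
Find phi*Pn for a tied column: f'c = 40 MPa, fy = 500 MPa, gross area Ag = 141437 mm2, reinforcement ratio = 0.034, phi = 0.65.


Ast = rho * Ag = 0.034 * 141437 = 4808.858 mm2
phi*Pn = 0.65 * 0.80 * (0.85 * 40 * (141437 - 4808.858) + 500 * 4808.858) / 1000
= 3665.89 kN

3665.89


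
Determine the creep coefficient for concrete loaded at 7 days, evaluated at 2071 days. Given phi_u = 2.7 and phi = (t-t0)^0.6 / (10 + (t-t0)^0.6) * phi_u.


dt = 2071 - 7 = 2064
phi = 2064^0.6 / (10 + 2064^0.6) * 2.7
= 2.449

2.449


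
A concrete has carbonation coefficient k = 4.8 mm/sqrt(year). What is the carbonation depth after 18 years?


depth = k * sqrt(t)
= 4.8 * sqrt(18)
= 20.36 mm

20.36


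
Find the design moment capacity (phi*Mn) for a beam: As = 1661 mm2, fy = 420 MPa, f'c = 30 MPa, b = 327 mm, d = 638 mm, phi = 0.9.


a = As * fy / (0.85 * f'c * b)
= 1661 * 420 / (0.85 * 30 * 327)
= 83.6625 mm
Mn = As * fy * (d - a/2) / 10^6
= 415.8992 kN-m
phi*Mn = 0.9 * 415.8992 = 374.31 kN-m

374.31


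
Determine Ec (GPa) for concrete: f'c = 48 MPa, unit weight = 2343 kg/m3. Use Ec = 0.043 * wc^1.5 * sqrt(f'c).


Ec = 0.043 * 2343^1.5 * sqrt(48) / 1000
= 33.79 GPa

33.79


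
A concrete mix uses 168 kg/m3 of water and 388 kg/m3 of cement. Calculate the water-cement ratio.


w/c = water / cement
w/c = 168 / 388 = 0.433

0.433


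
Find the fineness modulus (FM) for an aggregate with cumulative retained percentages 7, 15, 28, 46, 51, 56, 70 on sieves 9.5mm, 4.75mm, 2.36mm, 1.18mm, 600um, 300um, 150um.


FM = sum(cumulative % retained) / 100
= 273 / 100
= 2.73

2.73


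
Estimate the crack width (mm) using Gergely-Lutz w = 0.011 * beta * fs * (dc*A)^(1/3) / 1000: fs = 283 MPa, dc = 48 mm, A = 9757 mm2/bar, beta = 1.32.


w = 0.011 * beta * fs * (dc * A)^(1/3) / 1000
= 0.011 * 1.32 * 283 * (48 * 9757)^(1/3) / 1000
= 0.319 mm

0.319


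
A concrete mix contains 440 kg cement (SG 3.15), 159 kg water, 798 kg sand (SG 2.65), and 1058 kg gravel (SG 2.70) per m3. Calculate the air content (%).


Vol cement = 440 / (3.15 * 1000) = 0.139683 m3
Vol water = 159 / 1000 = 0.159 m3
Vol sand = 798 / (2.65 * 1000) = 0.301132 m3
Vol gravel = 1058 / (2.70 * 1000) = 0.391852 m3
Total solid + water volume = 0.991666 m3
Air = (1 - 0.991666) * 100 = 0.83%

0.83


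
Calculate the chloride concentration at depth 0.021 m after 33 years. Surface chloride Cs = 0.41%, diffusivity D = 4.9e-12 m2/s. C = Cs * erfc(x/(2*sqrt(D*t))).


t_seconds = 33 * 365.25 * 24 * 3600 = 1041400800.0 s
arg = 0.021 / (2 * sqrt(4.9e-12 * 1041400800.0))
= 0.147
erfc(0.147) = 0.8353
C = 0.41 * 0.8353 = 0.3425%

0.3425


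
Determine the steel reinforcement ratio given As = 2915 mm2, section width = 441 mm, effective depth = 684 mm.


rho = As / (b * d)
= 2915 / (441 * 684)
= 0.0097

0.0097


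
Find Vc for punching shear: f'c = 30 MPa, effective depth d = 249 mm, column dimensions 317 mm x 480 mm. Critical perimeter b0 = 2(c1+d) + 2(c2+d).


b0 = 2*(317 + 249) + 2*(480 + 249) = 2590 mm
Vc = 0.33 * sqrt(30) * 2590 * 249 / 1000
= 1165.66 kN

1165.66


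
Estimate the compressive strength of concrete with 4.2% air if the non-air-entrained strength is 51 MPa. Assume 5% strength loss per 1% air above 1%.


Strength loss = (4.2 - 1) * 5 = 16.0%
f'c = 51 * (1 - 16.0/100)
= 42.84 MPa

42.84
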